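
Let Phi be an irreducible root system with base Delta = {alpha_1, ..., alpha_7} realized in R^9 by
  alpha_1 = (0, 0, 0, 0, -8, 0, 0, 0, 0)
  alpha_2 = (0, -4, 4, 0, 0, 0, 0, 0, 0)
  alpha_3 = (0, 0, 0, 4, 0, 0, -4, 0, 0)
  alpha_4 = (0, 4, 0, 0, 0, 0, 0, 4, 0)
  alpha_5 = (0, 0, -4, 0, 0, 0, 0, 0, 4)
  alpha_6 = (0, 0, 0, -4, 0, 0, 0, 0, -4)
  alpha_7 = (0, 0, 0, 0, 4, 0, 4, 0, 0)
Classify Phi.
Compute the Cartan integers a_ij = 2(alpha_i, alpha_j)/(alpha_j, alpha_j); the resulting 7x7 Cartan matrix is
[[2, 0, 0, 0, 0, 0, -2], [0, 2, 0, -1, -1, 0, 0], [0, 0, 2, 0, 0, -1, -1], [0, -1, 0, 2, 0, 0, 0], [0, -1, 0, 0, 2, -1, 0], [0, 0, -1, 0, -1, 2, 0], [-1, 0, -1, 0, 0, 0, 2]].
The roots have two lengths (squared-length ratio 2:1); the short ones are alpha_{2,3,4,5,6,7}. The associated Dynkin diagram is a chain of 7 nodes with a double edge at one end; the terminal node there is the unique long simple root (C_7), so the type is C_7 (the algebra sp(14)).

C_7 (sp(14))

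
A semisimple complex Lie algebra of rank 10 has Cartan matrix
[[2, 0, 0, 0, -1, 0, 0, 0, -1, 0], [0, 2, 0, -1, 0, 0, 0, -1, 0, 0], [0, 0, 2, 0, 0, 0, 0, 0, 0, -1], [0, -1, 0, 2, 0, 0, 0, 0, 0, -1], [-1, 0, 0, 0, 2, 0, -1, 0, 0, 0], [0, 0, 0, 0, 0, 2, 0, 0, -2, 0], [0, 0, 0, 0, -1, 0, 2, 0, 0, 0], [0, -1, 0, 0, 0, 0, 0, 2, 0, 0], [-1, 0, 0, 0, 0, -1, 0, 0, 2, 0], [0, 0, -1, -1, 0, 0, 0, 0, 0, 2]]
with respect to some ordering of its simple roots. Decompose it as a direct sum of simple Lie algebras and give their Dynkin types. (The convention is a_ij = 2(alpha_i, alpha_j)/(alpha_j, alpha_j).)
The diagram associated to this matrix has two connected components: the simple roots {alpha_2, alpha_3, alpha_4, alpha_8, alpha_10} form a chain of 5 nodes with single edges (A_5), and {alpha_1, alpha_5, alpha_6, alpha_7, alpha_9} form a chain of 5 nodes with a double edge at one end; the terminal node there is the unique long simple root (C_5). A semisimple Lie algebra decomposes uniquely as the direct sum of simple ideals, one per connected component of its Dynkin diagram, so g ≅ A_5 ⊕ C_5 (dimension 35 + 55 = 90).

A5 ⊕ C5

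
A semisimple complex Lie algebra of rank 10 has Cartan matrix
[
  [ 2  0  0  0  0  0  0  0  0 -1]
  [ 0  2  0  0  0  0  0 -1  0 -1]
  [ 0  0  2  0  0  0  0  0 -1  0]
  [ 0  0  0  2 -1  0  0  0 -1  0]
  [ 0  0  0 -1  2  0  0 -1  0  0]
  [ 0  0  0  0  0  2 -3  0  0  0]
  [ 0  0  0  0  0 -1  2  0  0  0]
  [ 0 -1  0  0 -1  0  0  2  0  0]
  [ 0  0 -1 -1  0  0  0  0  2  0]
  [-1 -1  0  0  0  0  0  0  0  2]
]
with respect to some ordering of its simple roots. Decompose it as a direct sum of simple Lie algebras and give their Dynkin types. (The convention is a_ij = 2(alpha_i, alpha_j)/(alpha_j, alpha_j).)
A_8 (sl(9)) ⊕ G_2

The diagram associated to this matrix has two connected components: the simple roots {alpha_1, alpha_2, alpha_3, alpha_4, alpha_5, alpha_8, alpha_9, alpha_10} form a chain of 8 nodes with single edges (A_8), and {alpha_6, alpha_7} form two nodes joined by a triple edge (G_2). A semisimple Lie algebra decomposes uniquely as the direct sum of simple ideals, one per connected component of its Dynkin diagram, so g ≅ A_8 ⊕ G_2 (dimension 80 + 14 = 94).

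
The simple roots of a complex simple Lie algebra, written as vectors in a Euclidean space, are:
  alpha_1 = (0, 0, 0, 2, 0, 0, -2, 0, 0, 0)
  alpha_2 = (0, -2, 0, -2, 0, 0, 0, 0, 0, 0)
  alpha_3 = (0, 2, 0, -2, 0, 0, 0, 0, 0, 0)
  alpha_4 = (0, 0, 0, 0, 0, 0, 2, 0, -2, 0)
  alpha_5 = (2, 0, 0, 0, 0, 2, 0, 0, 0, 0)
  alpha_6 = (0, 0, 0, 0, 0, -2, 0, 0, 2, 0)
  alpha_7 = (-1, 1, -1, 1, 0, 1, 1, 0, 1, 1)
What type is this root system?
E7

Compute the Cartan integers a_ij = 2(alpha_i, alpha_j)/(alpha_j, alpha_j); the resulting 7x7 Cartan matrix is
[[2, -1, -1, -1, 0, 0, 0], [-1, 2, 0, 0, 0, 0, -1], [-1, 0, 2, 0, 0, 0, 0], [-1, 0, 0, 2, 0, -1, 0], [0, 0, 0, 0, 2, -1, 0], [0, 0, 0, -1, -1, 2, 0], [0, -1, 0, 0, 0, 0, 2]].
All simple roots have the same length, so the diagram is simply laced. The associated Dynkin diagram is a chain of 6 nodes with one extra node attached to the third node from one end (E_7), so the type is E_7.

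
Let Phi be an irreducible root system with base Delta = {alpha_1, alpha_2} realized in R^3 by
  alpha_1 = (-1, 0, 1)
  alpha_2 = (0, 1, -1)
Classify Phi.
Compute the Cartan integers a_ij = 2(alpha_i, alpha_j)/(alpha_j, alpha_j); the resulting 2x2 Cartan matrix is
[[2, -1], [-1, 2]].
All simple roots have the same length, so the diagram is simply laced. The associated Dynkin diagram is a chain of 2 nodes with single edges (A_2), so the type is A_2 (the algebra sl(3)).

A_2 (sl(3))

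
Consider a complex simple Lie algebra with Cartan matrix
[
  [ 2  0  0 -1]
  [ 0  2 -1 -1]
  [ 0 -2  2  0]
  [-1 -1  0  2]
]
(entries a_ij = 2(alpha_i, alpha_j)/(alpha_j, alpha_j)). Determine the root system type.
The matrix has rank 4 with 2's on the diagonal. Reading the off-diagonal entries as Dynkin edges (a single edge where a_ij = a_ji = -1; a double or triple edge where a_ij * a_ji = 2 or 3), the diagram is a chain of 4 nodes with a double edge at one end; the terminal node there is the unique long simple root (C_4). One simple-root ordering that puts it in standard form is (alpha_1, alpha_4, alpha_2, alpha_3). So the algebra is type C_4, i.e. sp(8).

C_4 (sp(8))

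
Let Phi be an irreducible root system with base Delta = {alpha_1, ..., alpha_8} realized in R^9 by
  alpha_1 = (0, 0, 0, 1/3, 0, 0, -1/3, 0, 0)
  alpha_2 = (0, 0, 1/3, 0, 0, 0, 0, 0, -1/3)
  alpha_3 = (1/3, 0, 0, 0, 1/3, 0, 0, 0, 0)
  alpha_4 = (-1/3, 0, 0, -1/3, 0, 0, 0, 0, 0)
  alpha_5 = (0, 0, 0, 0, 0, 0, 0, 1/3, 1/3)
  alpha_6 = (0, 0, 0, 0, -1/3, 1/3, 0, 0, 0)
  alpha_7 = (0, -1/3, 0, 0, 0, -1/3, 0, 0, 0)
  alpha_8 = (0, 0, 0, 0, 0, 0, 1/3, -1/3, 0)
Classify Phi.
A8

Compute the Cartan integers a_ij = 2(alpha_i, alpha_j)/(alpha_j, alpha_j); the resulting 8x8 Cartan matrix is
[[2, 0, 0, -1, 0, 0, 0, -1], [0, 2, 0, 0, -1, 0, 0, 0], [0, 0, 2, -1, 0, -1, 0, 0], [-1, 0, -1, 2, 0, 0, 0, 0], [0, -1, 0, 0, 2, 0, 0, -1], [0, 0, -1, 0, 0, 2, -1, 0], [0, 0, 0, 0, 0, -1, 2, 0], [-1, 0, 0, 0, -1, 0, 0, 2]].
All simple roots have the same length, so the diagram is simply laced. The associated Dynkin diagram is a chain of 8 nodes with single edges (A_8), so the type is A_8 (the algebra sl(9)).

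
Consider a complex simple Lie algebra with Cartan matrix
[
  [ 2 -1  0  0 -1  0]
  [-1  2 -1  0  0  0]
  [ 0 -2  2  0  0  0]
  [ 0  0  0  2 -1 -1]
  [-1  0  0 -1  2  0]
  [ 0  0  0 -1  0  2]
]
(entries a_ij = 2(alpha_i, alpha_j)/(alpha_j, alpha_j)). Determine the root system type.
The matrix has rank 6 with 2's on the diagonal. Reading the off-diagonal entries as Dynkin edges (a single edge where a_ij = a_ji = -1; a double or triple edge where a_ij * a_ji = 2 or 3), the diagram is a chain of 6 nodes with a double edge at one end; the terminal node there is the unique long simple root (C_6). One simple-root ordering that puts it in standard form is (alpha_6, alpha_4, alpha_5, alpha_1, alpha_2, alpha_3). So the algebra is type C_6, i.e. sp(12).

C_6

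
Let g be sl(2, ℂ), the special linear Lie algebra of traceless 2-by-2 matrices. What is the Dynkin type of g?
This is sl(2), which has dimension 2^2 - 1 = 3 and rank 2 - 1 = 1 (a Cartan subalgebra is the diagonal traceless matrices). In the classification of classical Lie algebras, the special linear algebra sl(n+1) has type A_n; here n = 1, so the Dynkin diagram is a chain of 1 nodes with single edges (A_1). Hence the type is A_1.

A_1 (sl(2))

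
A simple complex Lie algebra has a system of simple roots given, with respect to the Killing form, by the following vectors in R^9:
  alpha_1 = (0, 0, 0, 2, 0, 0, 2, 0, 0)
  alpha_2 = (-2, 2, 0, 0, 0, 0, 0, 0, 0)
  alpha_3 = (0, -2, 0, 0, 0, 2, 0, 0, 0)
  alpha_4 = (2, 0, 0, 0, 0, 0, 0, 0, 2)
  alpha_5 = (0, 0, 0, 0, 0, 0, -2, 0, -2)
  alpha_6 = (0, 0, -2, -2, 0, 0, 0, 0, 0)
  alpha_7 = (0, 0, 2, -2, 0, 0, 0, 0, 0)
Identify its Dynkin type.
D_7 (so(14))

Compute the Cartan integers a_ij = 2(alpha_i, alpha_j)/(alpha_j, alpha_j); the resulting 7x7 Cartan matrix is
[[2, 0, 0, 0, -1, -1, -1], [0, 2, -1, -1, 0, 0, 0], [0, -1, 2, 0, 0, 0, 0], [0, -1, 0, 2, -1, 0, 0], [-1, 0, 0, -1, 2, 0, 0], [-1, 0, 0, 0, 0, 2, 0], [-1, 0, 0, 0, 0, 0, 2]].
All simple roots have the same length, so the diagram is simply laced. The associated Dynkin diagram is a chain of 5 nodes with a fork of two nodes at one end (D_7), so the type is D_7 (the algebra so(14)).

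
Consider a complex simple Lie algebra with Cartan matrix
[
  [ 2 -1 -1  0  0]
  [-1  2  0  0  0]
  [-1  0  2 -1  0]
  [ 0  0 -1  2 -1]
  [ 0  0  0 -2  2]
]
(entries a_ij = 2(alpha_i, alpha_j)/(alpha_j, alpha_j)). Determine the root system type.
The matrix has rank 5 with 2's on the diagonal. Reading the off-diagonal entries as Dynkin edges (a single edge where a_ij = a_ji = -1; a double or triple edge where a_ij * a_ji = 2 or 3), the diagram is a chain of 5 nodes with a double edge at one end; the terminal node there is the unique long simple root (C_5). One simple-root ordering that puts it in standard form is (alpha_2, alpha_1, alpha_3, alpha_4, alpha_5). So the algebra is type C_5, i.e. sp(10).

C_5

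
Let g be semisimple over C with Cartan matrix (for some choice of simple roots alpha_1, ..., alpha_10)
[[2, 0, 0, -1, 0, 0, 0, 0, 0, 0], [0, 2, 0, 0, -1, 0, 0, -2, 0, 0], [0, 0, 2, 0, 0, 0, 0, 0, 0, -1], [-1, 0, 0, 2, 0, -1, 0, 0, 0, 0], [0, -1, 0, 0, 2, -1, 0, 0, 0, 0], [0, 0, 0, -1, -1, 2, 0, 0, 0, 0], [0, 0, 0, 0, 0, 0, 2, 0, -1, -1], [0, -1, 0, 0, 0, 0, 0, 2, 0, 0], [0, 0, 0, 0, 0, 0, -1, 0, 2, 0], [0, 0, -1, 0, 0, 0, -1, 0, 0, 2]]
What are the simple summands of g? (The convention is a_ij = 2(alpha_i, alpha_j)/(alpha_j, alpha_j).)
A4 ⊕ B6

The diagram associated to this matrix has two connected components: the simple roots {alpha_3, alpha_7, alpha_9, alpha_10} form a chain of 4 nodes with single edges (A_4), and {alpha_1, alpha_2, alpha_4, alpha_5, alpha_6, alpha_8} form a chain of 6 nodes with a double edge at one end; the terminal node there is the unique short simple root (B_6). A semisimple Lie algebra decomposes uniquely as the direct sum of simple ideals, one per connected component of its Dynkin diagram, so g ≅ A_4 ⊕ B_6 (dimension 24 + 78 = 102).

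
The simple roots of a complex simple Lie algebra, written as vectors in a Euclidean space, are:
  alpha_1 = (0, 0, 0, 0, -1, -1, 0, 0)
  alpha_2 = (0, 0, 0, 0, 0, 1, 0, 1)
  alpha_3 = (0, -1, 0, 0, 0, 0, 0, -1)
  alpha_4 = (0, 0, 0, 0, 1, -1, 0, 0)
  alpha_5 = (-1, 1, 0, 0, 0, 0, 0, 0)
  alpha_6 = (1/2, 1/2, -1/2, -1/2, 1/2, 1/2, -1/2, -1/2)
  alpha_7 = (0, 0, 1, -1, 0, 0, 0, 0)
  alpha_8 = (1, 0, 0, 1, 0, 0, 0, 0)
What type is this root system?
type E_8

Compute the Cartan integers a_ij = 2(alpha_i, alpha_j)/(alpha_j, alpha_j); the resulting 8x8 Cartan matrix is
[[2, -1, 0, 0, 0, -1, 0, 0], [-1, 2, -1, -1, 0, 0, 0, 0], [0, -1, 2, 0, -1, 0, 0, 0], [0, -1, 0, 2, 0, 0, 0, 0], [0, 0, -1, 0, 2, 0, 0, -1], [-1, 0, 0, 0, 0, 2, 0, 0], [0, 0, 0, 0, 0, 0, 2, -1], [0, 0, 0, 0, -1, 0, -1, 2]].
All simple roots have the same length, so the diagram is simply laced. The associated Dynkin diagram is a chain of 7 nodes with one extra node attached to the third node from one end (E_8), so the type is E_8.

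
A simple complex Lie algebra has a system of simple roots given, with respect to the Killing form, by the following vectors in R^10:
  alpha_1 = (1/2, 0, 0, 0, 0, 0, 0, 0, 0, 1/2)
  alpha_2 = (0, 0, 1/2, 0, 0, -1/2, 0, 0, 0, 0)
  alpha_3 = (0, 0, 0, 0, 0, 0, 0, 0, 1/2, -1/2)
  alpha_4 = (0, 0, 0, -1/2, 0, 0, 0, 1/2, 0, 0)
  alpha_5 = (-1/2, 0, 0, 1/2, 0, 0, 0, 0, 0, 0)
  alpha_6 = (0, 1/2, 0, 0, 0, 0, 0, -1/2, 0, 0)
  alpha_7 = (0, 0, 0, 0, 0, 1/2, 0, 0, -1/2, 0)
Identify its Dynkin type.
Compute the Cartan integers a_ij = 2(alpha_i, alpha_j)/(alpha_j, alpha_j); the resulting 7x7 Cartan matrix is
[[2, 0, -1, 0, -1, 0, 0], [0, 2, 0, 0, 0, 0, -1], [-1, 0, 2, 0, 0, 0, -1], [0, 0, 0, 2, -1, -1, 0], [-1, 0, 0, -1, 2, 0, 0], [0, 0, 0, -1, 0, 2, 0], [0, -1, -1, 0, 0, 0, 2]].
All simple roots have the same length, so the diagram is simply laced. The associated Dynkin diagram is a chain of 7 nodes with single edges (A_7), so the type is A_7 (the algebra sl(8)).

type A_7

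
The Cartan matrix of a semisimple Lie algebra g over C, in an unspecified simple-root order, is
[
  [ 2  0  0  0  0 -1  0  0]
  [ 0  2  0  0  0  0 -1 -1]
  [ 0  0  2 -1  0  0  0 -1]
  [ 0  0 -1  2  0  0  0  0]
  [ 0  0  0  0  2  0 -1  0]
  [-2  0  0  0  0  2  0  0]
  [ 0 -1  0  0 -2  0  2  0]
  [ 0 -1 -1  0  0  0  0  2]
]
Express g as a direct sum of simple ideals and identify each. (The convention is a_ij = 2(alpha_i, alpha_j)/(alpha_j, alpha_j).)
B2 + B6

The diagram associated to this matrix has two connected components: the simple roots {alpha_1, alpha_6} form a chain of 2 nodes with a double edge at one end; the terminal node there is the unique short simple root (B_2), and {alpha_2, alpha_3, alpha_4, alpha_5, alpha_7, alpha_8} form a chain of 6 nodes with a double edge at one end; the terminal node there is the unique short simple root (B_6). A semisimple Lie algebra decomposes uniquely as the direct sum of simple ideals, one per connected component of its Dynkin diagram, so g ≅ B_2 ⊕ B_6 (dimension 10 + 78 = 88).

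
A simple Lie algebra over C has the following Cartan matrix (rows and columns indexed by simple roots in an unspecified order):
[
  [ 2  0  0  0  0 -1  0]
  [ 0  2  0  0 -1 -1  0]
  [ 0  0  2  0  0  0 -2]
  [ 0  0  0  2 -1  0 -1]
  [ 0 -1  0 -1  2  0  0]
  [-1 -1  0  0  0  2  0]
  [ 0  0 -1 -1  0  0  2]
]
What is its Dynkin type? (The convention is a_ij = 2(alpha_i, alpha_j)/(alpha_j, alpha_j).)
type C_7

The matrix has rank 7 with 2's on the diagonal. Reading the off-diagonal entries as Dynkin edges (a single edge where a_ij = a_ji = -1; a double or triple edge where a_ij * a_ji = 2 or 3), the diagram is a chain of 7 nodes with a double edge at one end; the terminal node there is the unique long simple root (C_7). One simple-root ordering that puts it in standard form is (alpha_1, alpha_6, alpha_2, alpha_5, alpha_4, alpha_7, alpha_3). So the algebra is type C_7, i.e. sp(14).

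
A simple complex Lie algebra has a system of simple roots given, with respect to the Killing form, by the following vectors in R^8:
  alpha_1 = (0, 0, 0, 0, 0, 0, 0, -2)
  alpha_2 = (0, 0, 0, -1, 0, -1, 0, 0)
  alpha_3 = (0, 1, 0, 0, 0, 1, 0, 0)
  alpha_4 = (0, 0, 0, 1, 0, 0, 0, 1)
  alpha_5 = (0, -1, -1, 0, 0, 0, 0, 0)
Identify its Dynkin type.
type C_5

Compute the Cartan integers a_ij = 2(alpha_i, alpha_j)/(alpha_j, alpha_j); the resulting 5x5 Cartan matrix is
[[2, 0, 0, -2, 0], [0, 2, -1, -1, 0], [0, -1, 2, 0, -1], [-1, -1, 0, 2, 0], [0, 0, -1, 0, 2]].
The roots have two lengths (squared-length ratio 2:1); the short ones are alpha_{2,3,4,5}. The associated Dynkin diagram is a chain of 5 nodes with a double edge at one end; the terminal node there is the unique long simple root (C_5), so the type is C_5 (the algebra sp(10)).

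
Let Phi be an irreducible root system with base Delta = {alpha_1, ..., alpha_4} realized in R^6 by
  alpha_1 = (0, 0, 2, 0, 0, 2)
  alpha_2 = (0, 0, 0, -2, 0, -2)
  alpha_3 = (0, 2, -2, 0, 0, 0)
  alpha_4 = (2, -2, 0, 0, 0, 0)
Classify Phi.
type A_4

Compute the Cartan integers a_ij = 2(alpha_i, alpha_j)/(alpha_j, alpha_j); the resulting 4x4 Cartan matrix is
[[2, -1, -1, 0], [-1, 2, 0, 0], [-1, 0, 2, -1], [0, 0, -1, 2]].
All simple roots have the same length, so the diagram is simply laced. The associated Dynkin diagram is a chain of 4 nodes with single edges (A_4), so the type is A_4 (the algebra sl(5)).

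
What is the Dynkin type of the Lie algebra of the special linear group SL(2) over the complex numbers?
type A_1

This is sl(2), which has dimension 2^2 - 1 = 3 and rank 2 - 1 = 1 (a Cartan subalgebra is the diagonal traceless matrices). In the classification of classical Lie algebras, the special linear algebra sl(n+1) has type A_n; here n = 1, so the Dynkin diagram is a chain of 1 nodes with single edges (A_1). Hence the type is A_1.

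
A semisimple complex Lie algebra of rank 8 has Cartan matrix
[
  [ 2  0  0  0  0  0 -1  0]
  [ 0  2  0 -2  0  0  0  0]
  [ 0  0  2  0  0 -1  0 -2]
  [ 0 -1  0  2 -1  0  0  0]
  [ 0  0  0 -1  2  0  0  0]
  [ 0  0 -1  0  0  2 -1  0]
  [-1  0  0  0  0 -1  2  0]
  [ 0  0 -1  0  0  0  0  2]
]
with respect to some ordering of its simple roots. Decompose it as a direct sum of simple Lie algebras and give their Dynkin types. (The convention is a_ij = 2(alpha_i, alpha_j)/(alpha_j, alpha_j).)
The diagram associated to this matrix has two connected components: the simple roots {alpha_1, alpha_3, alpha_6, alpha_7, alpha_8} form a chain of 5 nodes with a double edge at one end; the terminal node there is the unique short simple root (B_5), and {alpha_2, alpha_4, alpha_5} form a chain of 3 nodes with a double edge at one end; the terminal node there is the unique long simple root (C_3). A semisimple Lie algebra decomposes uniquely as the direct sum of simple ideals, one per connected component of its Dynkin diagram, so g ≅ B_5 ⊕ C_3 (dimension 55 + 21 = 76).

B5 ⊕ C3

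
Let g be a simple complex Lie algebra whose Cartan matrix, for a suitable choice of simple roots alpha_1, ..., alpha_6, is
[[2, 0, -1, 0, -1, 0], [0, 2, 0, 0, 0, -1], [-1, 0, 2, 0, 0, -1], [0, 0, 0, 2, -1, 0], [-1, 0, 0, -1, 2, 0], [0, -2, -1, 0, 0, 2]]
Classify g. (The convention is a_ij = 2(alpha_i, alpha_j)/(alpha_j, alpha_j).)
The matrix has rank 6 with 2's on the diagonal. Reading the off-diagonal entries as Dynkin edges (a single edge where a_ij = a_ji = -1; a double or triple edge where a_ij * a_ji = 2 or 3), the diagram is a chain of 6 nodes with a double edge at one end; the terminal node there is the unique short simple root (B_6). One simple-root ordering that puts it in standard form is (alpha_4, alpha_5, alpha_1, alpha_3, alpha_6, alpha_2). So the algebra is type B_6, i.e. so(13).

B6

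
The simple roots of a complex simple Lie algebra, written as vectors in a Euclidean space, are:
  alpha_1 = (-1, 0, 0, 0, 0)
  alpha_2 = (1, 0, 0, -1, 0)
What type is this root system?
B2

Compute the Cartan integers a_ij = 2(alpha_i, alpha_j)/(alpha_j, alpha_j); the resulting 2x2 Cartan matrix is
[[2, -1], [-2, 2]].
The roots have two lengths (squared-length ratio 2:1); the short ones are alpha_{1}. The associated Dynkin diagram is a chain of 2 nodes with a double edge at one end; the terminal node there is the unique short simple root (B_2), so the type is B_2 (the algebra so(5)).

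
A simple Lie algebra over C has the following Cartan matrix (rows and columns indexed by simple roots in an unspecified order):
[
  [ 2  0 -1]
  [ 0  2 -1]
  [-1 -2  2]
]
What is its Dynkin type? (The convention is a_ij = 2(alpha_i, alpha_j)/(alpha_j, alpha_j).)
B3

The matrix has rank 3 with 2's on the diagonal. Reading the off-diagonal entries as Dynkin edges (a single edge where a_ij = a_ji = -1; a double or triple edge where a_ij * a_ji = 2 or 3), the diagram is a chain of 3 nodes with a double edge at one end; the terminal node there is the unique short simple root (B_3). One simple-root ordering that puts it in standard form is (alpha_1, alpha_3, alpha_2). So the algebra is type B_3, i.e. so(7).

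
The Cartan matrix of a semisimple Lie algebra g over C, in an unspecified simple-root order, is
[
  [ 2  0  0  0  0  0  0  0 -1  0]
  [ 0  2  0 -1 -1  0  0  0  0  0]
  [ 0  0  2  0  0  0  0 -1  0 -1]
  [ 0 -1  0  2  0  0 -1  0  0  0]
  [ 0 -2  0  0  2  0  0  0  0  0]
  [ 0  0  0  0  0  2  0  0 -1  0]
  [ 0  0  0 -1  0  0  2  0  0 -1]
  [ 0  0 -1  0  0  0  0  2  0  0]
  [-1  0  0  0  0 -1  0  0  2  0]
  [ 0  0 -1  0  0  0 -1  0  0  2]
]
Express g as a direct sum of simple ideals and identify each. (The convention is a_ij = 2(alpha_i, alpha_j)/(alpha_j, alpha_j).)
The diagram associated to this matrix has two connected components: the simple roots {alpha_1, alpha_6, alpha_9} form a chain of 3 nodes with single edges (A_3), and {alpha_2, alpha_3, alpha_4, alpha_5, alpha_7, alpha_8, alpha_10} form a chain of 7 nodes with a double edge at one end; the terminal node there is the unique long simple root (C_7). A semisimple Lie algebra decomposes uniquely as the direct sum of simple ideals, one per connected component of its Dynkin diagram, so g ≅ A_3 ⊕ C_7 (dimension 15 + 105 = 120).

type A_3 + type C_7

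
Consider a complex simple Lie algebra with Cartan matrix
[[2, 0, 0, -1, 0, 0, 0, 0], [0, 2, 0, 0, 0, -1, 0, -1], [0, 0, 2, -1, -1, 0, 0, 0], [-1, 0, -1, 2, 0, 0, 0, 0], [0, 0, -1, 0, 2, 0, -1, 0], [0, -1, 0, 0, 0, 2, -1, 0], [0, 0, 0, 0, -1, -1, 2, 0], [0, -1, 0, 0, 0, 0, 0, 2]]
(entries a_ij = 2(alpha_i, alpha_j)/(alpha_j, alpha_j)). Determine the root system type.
The matrix has rank 8 with 2's on the diagonal. Reading the off-diagonal entries as Dynkin edges (a single edge where a_ij = a_ji = -1; a double or triple edge where a_ij * a_ji = 2 or 3), the diagram is a chain of 8 nodes with single edges (A_8). One simple-root ordering that puts it in standard form is (alpha_1, alpha_4, alpha_3, alpha_5, alpha_7, alpha_6, alpha_2, alpha_8). So the algebra is type A_8, i.e. sl(9).

A_8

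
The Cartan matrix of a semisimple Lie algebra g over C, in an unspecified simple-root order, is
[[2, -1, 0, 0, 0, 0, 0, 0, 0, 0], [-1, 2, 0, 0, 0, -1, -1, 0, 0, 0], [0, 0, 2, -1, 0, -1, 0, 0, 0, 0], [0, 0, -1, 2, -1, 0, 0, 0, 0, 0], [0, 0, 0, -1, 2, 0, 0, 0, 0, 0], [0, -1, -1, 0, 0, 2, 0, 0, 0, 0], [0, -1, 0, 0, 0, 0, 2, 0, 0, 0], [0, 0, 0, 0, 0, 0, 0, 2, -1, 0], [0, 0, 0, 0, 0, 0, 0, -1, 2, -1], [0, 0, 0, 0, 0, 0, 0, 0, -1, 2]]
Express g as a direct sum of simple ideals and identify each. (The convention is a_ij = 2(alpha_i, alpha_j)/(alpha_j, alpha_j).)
The diagram associated to this matrix has two connected components: the simple roots {alpha_8, alpha_9, alpha_10} form a chain of 3 nodes with single edges (A_3), and {alpha_1, alpha_2, alpha_3, alpha_4, alpha_5, alpha_6, alpha_7} form a chain of 5 nodes with a fork of two nodes at one end (D_7). A semisimple Lie algebra decomposes uniquely as the direct sum of simple ideals, one per connected component of its Dynkin diagram, so g ≅ A_3 ⊕ D_7 (dimension 15 + 91 = 106).

type A_3 ⊕ type D_7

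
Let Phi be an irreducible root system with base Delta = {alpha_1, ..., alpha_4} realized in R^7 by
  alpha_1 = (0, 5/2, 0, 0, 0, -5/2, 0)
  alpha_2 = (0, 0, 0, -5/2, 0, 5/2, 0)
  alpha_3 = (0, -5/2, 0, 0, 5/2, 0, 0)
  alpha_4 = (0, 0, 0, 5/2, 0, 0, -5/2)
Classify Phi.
Compute the Cartan integers a_ij = 2(alpha_i, alpha_j)/(alpha_j, alpha_j); the resulting 4x4 Cartan matrix is
[[2, -1, -1, 0], [-1, 2, 0, -1], [-1, 0, 2, 0], [0, -1, 0, 2]].
All simple roots have the same length, so the diagram is simply laced. The associated Dynkin diagram is a chain of 4 nodes with single edges (A_4), so the type is A_4 (the algebra sl(5)).

A_4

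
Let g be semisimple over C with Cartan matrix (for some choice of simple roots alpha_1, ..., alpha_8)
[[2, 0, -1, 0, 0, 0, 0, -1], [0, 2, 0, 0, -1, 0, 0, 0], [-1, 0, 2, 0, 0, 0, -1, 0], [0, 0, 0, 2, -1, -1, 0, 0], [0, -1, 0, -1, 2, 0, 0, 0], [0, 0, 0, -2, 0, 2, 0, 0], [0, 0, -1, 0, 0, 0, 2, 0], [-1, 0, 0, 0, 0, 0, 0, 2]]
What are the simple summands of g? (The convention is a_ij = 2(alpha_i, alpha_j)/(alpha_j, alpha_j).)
The diagram associated to this matrix has two connected components: the simple roots {alpha_1, alpha_3, alpha_7, alpha_8} form a chain of 4 nodes with single edges (A_4), and {alpha_2, alpha_4, alpha_5, alpha_6} form a chain of 4 nodes with a double edge at one end; the terminal node there is the unique long simple root (C_4). A semisimple Lie algebra decomposes uniquely as the direct sum of simple ideals, one per connected component of its Dynkin diagram, so g ≅ A_4 ⊕ C_4 (dimension 24 + 36 = 60).

A_4 ⊕ C_4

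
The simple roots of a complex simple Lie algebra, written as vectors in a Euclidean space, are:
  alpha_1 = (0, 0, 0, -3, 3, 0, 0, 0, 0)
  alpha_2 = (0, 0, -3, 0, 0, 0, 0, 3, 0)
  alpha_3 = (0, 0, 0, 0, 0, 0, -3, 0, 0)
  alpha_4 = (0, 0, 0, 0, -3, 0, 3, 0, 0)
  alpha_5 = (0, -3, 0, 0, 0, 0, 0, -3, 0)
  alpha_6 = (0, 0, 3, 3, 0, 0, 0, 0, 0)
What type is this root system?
B_6 (so(13))

Compute the Cartan integers a_ij = 2(alpha_i, alpha_j)/(alpha_j, alpha_j); the resulting 6x6 Cartan matrix is
[[2, 0, 0, -1, 0, -1], [0, 2, 0, 0, -1, -1], [0, 0, 2, -1, 0, 0], [-1, 0, -2, 2, 0, 0], [0, -1, 0, 0, 2, 0], [-1, -1, 0, 0, 0, 2]].
The roots have two lengths (squared-length ratio 2:1); the short ones are alpha_{3}. The associated Dynkin diagram is a chain of 6 nodes with a double edge at one end; the terminal node there is the unique short simple root (B_6), so the type is B_6 (the algebra so(13)).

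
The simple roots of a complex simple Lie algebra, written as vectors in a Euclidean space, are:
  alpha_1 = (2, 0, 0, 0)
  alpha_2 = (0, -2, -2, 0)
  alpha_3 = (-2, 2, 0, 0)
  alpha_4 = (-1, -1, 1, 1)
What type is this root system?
F4

Compute the Cartan integers a_ij = 2(alpha_i, alpha_j)/(alpha_j, alpha_j); the resulting 4x4 Cartan matrix is
[[2, 0, -1, -1], [0, 2, -1, 0], [-2, -1, 2, 0], [-1, 0, 0, 2]].
The roots have two lengths (squared-length ratio 2:1); the short ones are alpha_{1,4}. The associated Dynkin diagram is a chain of 4 nodes with a double edge between the middle two (F_4), so the type is F_4.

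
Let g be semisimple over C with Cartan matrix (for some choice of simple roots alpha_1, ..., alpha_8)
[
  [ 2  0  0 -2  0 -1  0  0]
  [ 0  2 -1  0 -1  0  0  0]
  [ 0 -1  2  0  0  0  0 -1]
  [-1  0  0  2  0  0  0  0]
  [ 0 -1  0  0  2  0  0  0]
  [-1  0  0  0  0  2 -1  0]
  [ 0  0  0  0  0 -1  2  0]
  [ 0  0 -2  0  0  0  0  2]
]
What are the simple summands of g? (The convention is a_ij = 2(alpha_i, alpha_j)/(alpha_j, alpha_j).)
The diagram associated to this matrix has two connected components: the simple roots {alpha_1, alpha_4, alpha_6, alpha_7} form a chain of 4 nodes with a double edge at one end; the terminal node there is the unique short simple root (B_4), and {alpha_2, alpha_3, alpha_5, alpha_8} form a chain of 4 nodes with a double edge at one end; the terminal node there is the unique long simple root (C_4). A semisimple Lie algebra decomposes uniquely as the direct sum of simple ideals, one per connected component of its Dynkin diagram, so g ≅ B_4 ⊕ C_4 (dimension 36 + 36 = 72).

B4 ⊕ C4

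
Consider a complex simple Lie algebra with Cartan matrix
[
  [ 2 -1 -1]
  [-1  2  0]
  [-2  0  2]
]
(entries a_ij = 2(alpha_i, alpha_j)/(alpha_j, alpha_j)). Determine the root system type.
C3

The matrix has rank 3 with 2's on the diagonal. Reading the off-diagonal entries as Dynkin edges (a single edge where a_ij = a_ji = -1; a double or triple edge where a_ij * a_ji = 2 or 3), the diagram is a chain of 3 nodes with a double edge at one end; the terminal node there is the unique long simple root (C_3). One simple-root ordering that puts it in standard form is (alpha_2, alpha_1, alpha_3). So the algebra is type C_3, i.e. sp(6).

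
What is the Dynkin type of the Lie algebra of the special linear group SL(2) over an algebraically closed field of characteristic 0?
This is sl(2), which has dimension 2^2 - 1 = 3 and rank 2 - 1 = 1 (a Cartan subalgebra is the diagonal traceless matrices). In the classification of classical Lie algebras, the special linear algebra sl(n+1) has type A_n; here n = 1, so the Dynkin diagram is a chain of 1 nodes with single edges (A_1). Hence the type is A_1.

A_1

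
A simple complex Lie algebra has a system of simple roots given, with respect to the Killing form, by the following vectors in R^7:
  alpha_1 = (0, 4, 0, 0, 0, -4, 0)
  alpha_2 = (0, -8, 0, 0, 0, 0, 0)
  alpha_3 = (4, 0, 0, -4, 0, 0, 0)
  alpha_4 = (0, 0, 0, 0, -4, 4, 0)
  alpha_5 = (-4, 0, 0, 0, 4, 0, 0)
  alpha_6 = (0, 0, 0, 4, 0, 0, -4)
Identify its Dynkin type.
Compute the Cartan integers a_ij = 2(alpha_i, alpha_j)/(alpha_j, alpha_j); the resulting 6x6 Cartan matrix is
[[2, -1, 0, -1, 0, 0], [-2, 2, 0, 0, 0, 0], [0, 0, 2, 0, -1, -1], [-1, 0, 0, 2, -1, 0], [0, 0, -1, -1, 2, 0], [0, 0, -1, 0, 0, 2]].
The roots have two lengths (squared-length ratio 2:1); the short ones are alpha_{1,3,4,5,6}. The associated Dynkin diagram is a chain of 6 nodes with a double edge at one end; the terminal node there is the unique long simple root (C_6), so the type is C_6 (the algebra sp(12)).

C6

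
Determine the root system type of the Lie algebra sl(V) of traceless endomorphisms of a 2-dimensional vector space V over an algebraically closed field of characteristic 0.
This is sl(2), which has dimension 2^2 - 1 = 3 and rank 2 - 1 = 1 (a Cartan subalgebra is the diagonal traceless matrices). In the classification of classical Lie algebras, the special linear algebra sl(n+1) has type A_n; here n = 1, so the Dynkin diagram is a chain of 1 nodes with single edges (A_1). Hence the type is A_1.

A1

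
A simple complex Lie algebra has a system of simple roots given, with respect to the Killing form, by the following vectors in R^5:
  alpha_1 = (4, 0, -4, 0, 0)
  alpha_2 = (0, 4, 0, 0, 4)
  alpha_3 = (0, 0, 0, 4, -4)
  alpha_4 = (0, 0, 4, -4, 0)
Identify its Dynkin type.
Compute the Cartan integers a_ij = 2(alpha_i, alpha_j)/(alpha_j, alpha_j); the resulting 4x4 Cartan matrix is
[[2, 0, 0, -1], [0, 2, -1, 0], [0, -1, 2, -1], [-1, 0, -1, 2]].
All simple roots have the same length, so the diagram is simply laced. The associated Dynkin diagram is a chain of 4 nodes with single edges (A_4), so the type is A_4 (the algebra sl(5)).

A4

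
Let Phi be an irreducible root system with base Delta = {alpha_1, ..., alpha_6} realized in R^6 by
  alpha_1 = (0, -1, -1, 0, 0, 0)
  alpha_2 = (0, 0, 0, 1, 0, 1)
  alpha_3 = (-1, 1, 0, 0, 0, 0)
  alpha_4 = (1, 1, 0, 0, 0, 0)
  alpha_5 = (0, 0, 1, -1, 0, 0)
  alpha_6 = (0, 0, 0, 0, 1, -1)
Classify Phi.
Compute the Cartan integers a_ij = 2(alpha_i, alpha_j)/(alpha_j, alpha_j); the resulting 6x6 Cartan matrix is
[[2, 0, -1, -1, -1, 0], [0, 2, 0, 0, -1, -1], [-1, 0, 2, 0, 0, 0], [-1, 0, 0, 2, 0, 0], [-1, -1, 0, 0, 2, 0], [0, -1, 0, 0, 0, 2]].
All simple roots have the same length, so the diagram is simply laced. The associated Dynkin diagram is a chain of 4 nodes with a fork of two nodes at one end (D_6), so the type is D_6 (the algebra so(12)).

D_6 (so(12))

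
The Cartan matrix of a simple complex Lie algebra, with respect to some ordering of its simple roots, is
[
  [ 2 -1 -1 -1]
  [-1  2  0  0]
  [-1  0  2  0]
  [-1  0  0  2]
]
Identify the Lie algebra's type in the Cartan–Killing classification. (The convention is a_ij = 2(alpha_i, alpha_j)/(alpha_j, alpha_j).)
D4

The matrix has rank 4 with 2's on the diagonal. Reading the off-diagonal entries as Dynkin edges (a single edge where a_ij = a_ji = -1; a double or triple edge where a_ij * a_ji = 2 or 3), the diagram is a chain of 2 nodes with a fork of two nodes at one end (D_4). One simple-root ordering that puts it in standard form is (alpha_2, alpha_1, alpha_4, alpha_3). So the algebra is type D_4, i.e. so(8).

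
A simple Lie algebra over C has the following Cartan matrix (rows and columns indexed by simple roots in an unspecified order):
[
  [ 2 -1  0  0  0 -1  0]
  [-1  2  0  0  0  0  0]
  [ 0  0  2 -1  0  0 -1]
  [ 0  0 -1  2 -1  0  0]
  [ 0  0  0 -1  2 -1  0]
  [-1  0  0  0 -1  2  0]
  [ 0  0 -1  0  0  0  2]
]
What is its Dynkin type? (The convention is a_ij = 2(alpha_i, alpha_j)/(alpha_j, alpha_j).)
The matrix has rank 7 with 2's on the diagonal. Reading the off-diagonal entries as Dynkin edges (a single edge where a_ij = a_ji = -1; a double or triple edge where a_ij * a_ji = 2 or 3), the diagram is a chain of 7 nodes with single edges (A_7). One simple-root ordering that puts it in standard form is (alpha_7, alpha_3, alpha_4, alpha_5, alpha_6, alpha_1, alpha_2). So the algebra is type A_7, i.e. sl(8).

type A_7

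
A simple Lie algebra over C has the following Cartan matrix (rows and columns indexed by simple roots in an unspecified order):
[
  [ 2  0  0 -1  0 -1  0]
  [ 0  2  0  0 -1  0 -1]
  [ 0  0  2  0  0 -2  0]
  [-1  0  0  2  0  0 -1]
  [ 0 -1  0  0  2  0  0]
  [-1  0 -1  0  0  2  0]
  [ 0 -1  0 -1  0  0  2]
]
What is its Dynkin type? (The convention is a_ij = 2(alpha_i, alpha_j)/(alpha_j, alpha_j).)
The matrix has rank 7 with 2's on the diagonal. Reading the off-diagonal entries as Dynkin edges (a single edge where a_ij = a_ji = -1; a double or triple edge where a_ij * a_ji = 2 or 3), the diagram is a chain of 7 nodes with a double edge at one end; the terminal node there is the unique long simple root (C_7). One simple-root ordering that puts it in standard form is (alpha_5, alpha_2, alpha_7, alpha_4, alpha_1, alpha_6, alpha_3). So the algebra is type C_7, i.e. sp(14).

C_7 (sp(14))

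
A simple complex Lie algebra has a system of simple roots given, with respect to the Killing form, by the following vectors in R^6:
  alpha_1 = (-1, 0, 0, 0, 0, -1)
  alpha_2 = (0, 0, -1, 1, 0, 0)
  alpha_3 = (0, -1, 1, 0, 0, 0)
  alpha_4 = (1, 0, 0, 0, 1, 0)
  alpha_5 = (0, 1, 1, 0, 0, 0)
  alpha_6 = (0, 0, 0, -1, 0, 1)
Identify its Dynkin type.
Compute the Cartan integers a_ij = 2(alpha_i, alpha_j)/(alpha_j, alpha_j); the resulting 6x6 Cartan matrix is
[[2, 0, 0, -1, 0, -1], [0, 2, -1, 0, -1, -1], [0, -1, 2, 0, 0, 0], [-1, 0, 0, 2, 0, 0], [0, -1, 0, 0, 2, 0], [-1, -1, 0, 0, 0, 2]].
All simple roots have the same length, so the diagram is simply laced. The associated Dynkin diagram is a chain of 4 nodes with a fork of two nodes at one end (D_6), so the type is D_6 (the algebra so(12)).

D_6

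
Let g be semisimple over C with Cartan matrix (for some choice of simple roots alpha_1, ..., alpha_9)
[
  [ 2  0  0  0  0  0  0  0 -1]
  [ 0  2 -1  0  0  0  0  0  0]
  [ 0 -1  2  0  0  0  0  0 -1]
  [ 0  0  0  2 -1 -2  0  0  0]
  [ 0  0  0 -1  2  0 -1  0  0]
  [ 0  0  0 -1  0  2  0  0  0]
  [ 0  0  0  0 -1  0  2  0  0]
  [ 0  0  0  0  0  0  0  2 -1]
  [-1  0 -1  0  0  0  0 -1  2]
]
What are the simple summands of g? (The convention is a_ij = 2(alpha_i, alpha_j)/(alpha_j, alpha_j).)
The diagram associated to this matrix has two connected components: the simple roots {alpha_4, alpha_5, alpha_6, alpha_7} form a chain of 4 nodes with a double edge at one end; the terminal node there is the unique short simple root (B_4), and {alpha_1, alpha_2, alpha_3, alpha_8, alpha_9} form a chain of 3 nodes with a fork of two nodes at one end (D_5). A semisimple Lie algebra decomposes uniquely as the direct sum of simple ideals, one per connected component of its Dynkin diagram, so g ≅ B_4 ⊕ D_5 (dimension 36 + 45 = 81).

B_4 + D_5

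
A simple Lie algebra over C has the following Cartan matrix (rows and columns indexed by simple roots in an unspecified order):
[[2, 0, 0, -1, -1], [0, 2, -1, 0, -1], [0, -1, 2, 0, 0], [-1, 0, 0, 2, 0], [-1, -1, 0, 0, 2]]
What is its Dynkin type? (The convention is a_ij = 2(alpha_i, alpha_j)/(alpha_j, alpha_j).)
A_5

The matrix has rank 5 with 2's on the diagonal. Reading the off-diagonal entries as Dynkin edges (a single edge where a_ij = a_ji = -1; a double or triple edge where a_ij * a_ji = 2 or 3), the diagram is a chain of 5 nodes with single edges (A_5). One simple-root ordering that puts it in standard form is (alpha_3, alpha_2, alpha_5, alpha_1, alpha_4). So the algebra is type A_5, i.e. sl(6).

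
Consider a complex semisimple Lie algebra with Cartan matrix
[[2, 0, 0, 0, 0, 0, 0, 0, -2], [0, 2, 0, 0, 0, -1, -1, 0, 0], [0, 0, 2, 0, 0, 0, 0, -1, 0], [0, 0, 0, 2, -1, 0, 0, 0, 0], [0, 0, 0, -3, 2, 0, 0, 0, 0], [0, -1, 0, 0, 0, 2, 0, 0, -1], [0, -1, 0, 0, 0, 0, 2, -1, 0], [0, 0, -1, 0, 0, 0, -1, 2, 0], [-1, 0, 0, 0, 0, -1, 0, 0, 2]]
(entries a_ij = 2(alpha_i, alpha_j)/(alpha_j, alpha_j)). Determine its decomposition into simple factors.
C7 + G2

The diagram associated to this matrix has two connected components: the simple roots {alpha_1, alpha_2, alpha_3, alpha_6, alpha_7, alpha_8, alpha_9} form a chain of 7 nodes with a double edge at one end; the terminal node there is the unique long simple root (C_7), and {alpha_4, alpha_5} form two nodes joined by a triple edge (G_2). A semisimple Lie algebra decomposes uniquely as the direct sum of simple ideals, one per connected component of its Dynkin diagram, so g ≅ C_7 ⊕ G_2 (dimension 105 + 14 = 119).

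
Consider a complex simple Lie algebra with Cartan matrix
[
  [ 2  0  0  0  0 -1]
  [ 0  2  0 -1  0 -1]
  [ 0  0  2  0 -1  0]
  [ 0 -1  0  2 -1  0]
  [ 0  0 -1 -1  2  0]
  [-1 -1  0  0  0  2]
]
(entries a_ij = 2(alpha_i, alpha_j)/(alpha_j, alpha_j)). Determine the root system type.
The matrix has rank 6 with 2's on the diagonal. Reading the off-diagonal entries as Dynkin edges (a single edge where a_ij = a_ji = -1; a double or triple edge where a_ij * a_ji = 2 or 3), the diagram is a chain of 6 nodes with single edges (A_6). One simple-root ordering that puts it in standard form is (alpha_3, alpha_5, alpha_4, alpha_2, alpha_6, alpha_1). So the algebra is type A_6, i.e. sl(7).

A6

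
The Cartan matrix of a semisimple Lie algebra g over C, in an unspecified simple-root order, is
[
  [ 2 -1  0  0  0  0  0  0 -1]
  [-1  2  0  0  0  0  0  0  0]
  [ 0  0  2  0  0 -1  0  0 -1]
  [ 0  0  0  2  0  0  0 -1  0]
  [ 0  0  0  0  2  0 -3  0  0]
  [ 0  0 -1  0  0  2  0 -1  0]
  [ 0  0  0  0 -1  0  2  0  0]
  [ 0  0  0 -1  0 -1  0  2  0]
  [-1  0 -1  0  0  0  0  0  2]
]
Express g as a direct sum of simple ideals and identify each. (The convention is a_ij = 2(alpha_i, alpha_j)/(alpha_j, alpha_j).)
A7 ⊕ G2

The diagram associated to this matrix has two connected components: the simple roots {alpha_1, alpha_2, alpha_3, alpha_4, alpha_6, alpha_8, alpha_9} form a chain of 7 nodes with single edges (A_7), and {alpha_5, alpha_7} form two nodes joined by a triple edge (G_2). A semisimple Lie algebra decomposes uniquely as the direct sum of simple ideals, one per connected component of its Dynkin diagram, so g ≅ A_7 ⊕ G_2 (dimension 63 + 14 = 77).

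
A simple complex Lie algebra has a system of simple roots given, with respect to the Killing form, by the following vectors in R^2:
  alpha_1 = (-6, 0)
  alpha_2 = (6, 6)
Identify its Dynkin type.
Compute the Cartan integers a_ij = 2(alpha_i, alpha_j)/(alpha_j, alpha_j); the resulting 2x2 Cartan matrix is
[[2, -1], [-2, 2]].
The roots have two lengths (squared-length ratio 2:1); the short ones are alpha_{1}. The associated Dynkin diagram is a chain of 2 nodes with a double edge at one end; the terminal node there is the unique short simple root (B_2), so the type is B_2 (the algebra so(5)).

B_2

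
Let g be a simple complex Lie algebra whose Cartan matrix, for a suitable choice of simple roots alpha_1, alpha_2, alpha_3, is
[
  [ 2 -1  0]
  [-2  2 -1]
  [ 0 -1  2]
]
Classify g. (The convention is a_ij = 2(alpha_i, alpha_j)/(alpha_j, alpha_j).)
The matrix has rank 3 with 2's on the diagonal. Reading the off-diagonal entries as Dynkin edges (a single edge where a_ij = a_ji = -1; a double or triple edge where a_ij * a_ji = 2 or 3), the diagram is a chain of 3 nodes with a double edge at one end; the terminal node there is the unique short simple root (B_3). One simple-root ordering that puts it in standard form is (alpha_3, alpha_2, alpha_1). So the algebra is type B_3, i.e. so(7).

B_3 (so(7))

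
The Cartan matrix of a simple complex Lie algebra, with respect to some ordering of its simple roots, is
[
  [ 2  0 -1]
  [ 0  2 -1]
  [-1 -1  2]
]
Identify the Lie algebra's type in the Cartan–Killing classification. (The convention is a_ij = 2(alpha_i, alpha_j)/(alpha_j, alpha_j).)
A_3

The matrix has rank 3 with 2's on the diagonal. Reading the off-diagonal entries as Dynkin edges (a single edge where a_ij = a_ji = -1; a double or triple edge where a_ij * a_ji = 2 or 3), the diagram is a chain of 3 nodes with single edges (A_3). One simple-root ordering that puts it in standard form is (alpha_1, alpha_3, alpha_2). So the algebra is type A_3, i.e. sl(4).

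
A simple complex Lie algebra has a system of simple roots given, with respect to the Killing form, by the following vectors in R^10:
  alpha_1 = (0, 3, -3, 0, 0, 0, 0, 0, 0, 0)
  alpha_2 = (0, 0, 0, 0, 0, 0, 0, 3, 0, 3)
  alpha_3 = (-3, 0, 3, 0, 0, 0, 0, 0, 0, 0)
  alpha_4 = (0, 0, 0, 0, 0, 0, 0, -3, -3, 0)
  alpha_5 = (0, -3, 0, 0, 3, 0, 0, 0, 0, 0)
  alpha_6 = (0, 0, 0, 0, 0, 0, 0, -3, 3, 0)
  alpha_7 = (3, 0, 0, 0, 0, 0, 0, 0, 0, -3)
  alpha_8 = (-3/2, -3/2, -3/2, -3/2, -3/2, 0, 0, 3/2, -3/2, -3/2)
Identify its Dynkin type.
Compute the Cartan integers a_ij = 2(alpha_i, alpha_j)/(alpha_j, alpha_j); the resulting 8x8 Cartan matrix is
[[2, 0, -1, 0, -1, 0, 0, 0], [0, 2, 0, -1, 0, -1, -1, 0], [-1, 0, 2, 0, 0, 0, -1, 0], [0, -1, 0, 2, 0, 0, 0, 0], [-1, 0, 0, 0, 2, 0, 0, 0], [0, -1, 0, 0, 0, 2, 0, -1], [0, -1, -1, 0, 0, 0, 2, 0], [0, 0, 0, 0, 0, -1, 0, 2]].
All simple roots have the same length, so the diagram is simply laced. The associated Dynkin diagram is a chain of 7 nodes with one extra node attached to the third node from one end (E_8), so the type is E_8.

type E_8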